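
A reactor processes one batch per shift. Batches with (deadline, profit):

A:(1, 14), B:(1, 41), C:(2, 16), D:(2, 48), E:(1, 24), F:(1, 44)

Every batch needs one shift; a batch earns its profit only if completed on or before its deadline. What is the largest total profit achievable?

92

By profit: D(d2,48), F(d1,44), B(d1,41), E(d1,24), C(d2,16), A(d1,14)
D→slot 2; F→slot 1; B skipped; E skipped; C skipped; A skipped.
Profit = 44 + 48 = 92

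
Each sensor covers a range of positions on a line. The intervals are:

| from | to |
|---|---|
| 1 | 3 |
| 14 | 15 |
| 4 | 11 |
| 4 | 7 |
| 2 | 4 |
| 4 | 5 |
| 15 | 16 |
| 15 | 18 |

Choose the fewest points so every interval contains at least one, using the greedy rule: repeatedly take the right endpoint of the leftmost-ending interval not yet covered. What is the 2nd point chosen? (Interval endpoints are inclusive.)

Process intervals by earliest right end; each time one isn't hit yet, stab at its right endpoint.
Sorted: [1,3] [2,4] [4,5] [4,7] [4,11] [14,15] [15,16] [15,18]
{[1,3],[2,4]} hit by 3; {[4,5],[4,7],[4,11]} hit by 5; {[14,15],[15,16],[15,18]} hit by 15.
Points: 3, 5, 15 (3 total).

5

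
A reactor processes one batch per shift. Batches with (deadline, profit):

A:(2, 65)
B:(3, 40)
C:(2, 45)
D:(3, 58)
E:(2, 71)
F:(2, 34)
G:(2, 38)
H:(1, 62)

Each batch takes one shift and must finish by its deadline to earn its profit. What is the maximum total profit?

194

Profit order: E=71 A=65 H=62 D=58 C=45 B=40 G=38 F=34
Assign: E→slot 2, A→slot 1, H skipped, D→slot 3, C skipped, B skipped, G skipped, F skipped.
Slots: [1:A] [2:E] [3:D]
Profit = 65 + 71 + 58 = 194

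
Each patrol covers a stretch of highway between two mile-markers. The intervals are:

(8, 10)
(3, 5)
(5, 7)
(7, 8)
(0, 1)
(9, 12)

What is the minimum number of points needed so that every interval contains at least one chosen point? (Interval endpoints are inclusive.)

4

Sort by right endpoint; whenever an interval is uncovered, place a point at its right end.
By right end: [0,1]  [3,5]  [5,7]  [7,8]  [8,10]  [9,12]
[0,1] uncovered → point at 1; [3,5] uncovered → point at 5; [7,8] uncovered → point at 8; [9,12] uncovered → point at 12.
Points: 1, 5, 8, 12 (4 total).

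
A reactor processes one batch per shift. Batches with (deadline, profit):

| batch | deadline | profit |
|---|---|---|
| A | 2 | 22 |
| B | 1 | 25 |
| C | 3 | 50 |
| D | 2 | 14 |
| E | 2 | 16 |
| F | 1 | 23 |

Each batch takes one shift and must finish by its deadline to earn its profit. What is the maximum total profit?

Profit order: C=50 B=25 F=23 A=22 E=16 D=14
Assign: C→slot 3, B→slot 1, F skipped, A→slot 2, E skipped, D skipped.
Slots: [1:B] [2:A] [3:C]
Profit = 25 + 22 + 50 = 97

97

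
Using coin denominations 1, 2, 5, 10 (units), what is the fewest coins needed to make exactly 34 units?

5

34 = 3×10 + 2×2
Total coins = 3 + 2 = 5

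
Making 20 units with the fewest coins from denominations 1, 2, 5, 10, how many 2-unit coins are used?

Greedy: take as many of the largest coin as possible, then repeat with the remainder.
20 − 2×10→0
Count of 2: 0

0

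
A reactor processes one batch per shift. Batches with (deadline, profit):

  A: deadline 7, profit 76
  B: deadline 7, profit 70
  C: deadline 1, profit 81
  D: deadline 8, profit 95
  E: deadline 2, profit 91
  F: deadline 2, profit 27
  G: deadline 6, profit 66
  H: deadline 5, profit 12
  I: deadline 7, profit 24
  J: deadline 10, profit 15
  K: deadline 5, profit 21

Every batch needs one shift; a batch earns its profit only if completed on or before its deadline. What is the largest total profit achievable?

539

Take jobs in profit order; each goes to the latest open slot no later than its deadline.
By profit: D(d8,95), E(d2,91), C(d1,81), A(d7,76), B(d7,70), G(d6,66), F(d2,27), I(d7,24), K(d5,21), J(d10,15), H(d5,12)
D→slot 8; E→slot 2; C→slot 1; A→slot 7; B→slot 6; G→slot 5; F skipped; I→slot 4; K→slot 3; J→slot 10; H skipped.
Profit = 81 + 91 + 21 + 24 + 66 + 70 + 76 + 95 + 15 = 539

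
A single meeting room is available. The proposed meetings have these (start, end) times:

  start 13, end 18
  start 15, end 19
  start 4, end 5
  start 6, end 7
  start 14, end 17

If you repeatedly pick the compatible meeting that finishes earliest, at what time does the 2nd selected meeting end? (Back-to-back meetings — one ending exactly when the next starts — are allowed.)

Sort by end time and greedily take each interval whose start is ≥ the last chosen end.
By end time: (4,5), (6,7), (14,17), (13,18), (15,19).
Pick (4,5); next start ≥ 5 → (6,7); next start ≥ 7 → (14,17).
Selected: (4,5) (6,7) (14,17)

7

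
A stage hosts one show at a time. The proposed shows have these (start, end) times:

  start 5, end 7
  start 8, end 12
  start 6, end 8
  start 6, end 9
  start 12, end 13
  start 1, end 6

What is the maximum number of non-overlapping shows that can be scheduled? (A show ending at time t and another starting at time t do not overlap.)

4

Greedy by earliest finish: after sorting by end time, pick each interval compatible with the last pick.
Sorted by end: (1,6)  (5,7)  (6,8)  (6,9)  (8,12)  (12,13)
take (1,6); skip (5,7); take (6,8); take (8,12); take (12,13).
Selected 4 shows.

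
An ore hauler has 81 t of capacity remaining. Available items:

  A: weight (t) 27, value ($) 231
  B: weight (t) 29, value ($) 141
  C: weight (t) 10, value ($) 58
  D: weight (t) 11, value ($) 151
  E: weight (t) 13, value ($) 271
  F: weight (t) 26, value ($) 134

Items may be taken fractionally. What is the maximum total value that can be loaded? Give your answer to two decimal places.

814.08

Greedy by value/weight ratio, highest first.
Ratios (sorted): E 20.85, D 13.73, A 8.56, C 5.80, F 5.15, B 4.86
take E (13 @ 271); take D (11 @ 151); take A (27 @ 231); take C (10 @ 58); take 20/26 of F → 103.08. Capacity used 81/81.
Total value = 814.08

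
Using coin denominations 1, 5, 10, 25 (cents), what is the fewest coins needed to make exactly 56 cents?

4

56 − 2×25→6 − 1×5→1 − 1×1→0
Total coins = 2 + 1 + 1 = 4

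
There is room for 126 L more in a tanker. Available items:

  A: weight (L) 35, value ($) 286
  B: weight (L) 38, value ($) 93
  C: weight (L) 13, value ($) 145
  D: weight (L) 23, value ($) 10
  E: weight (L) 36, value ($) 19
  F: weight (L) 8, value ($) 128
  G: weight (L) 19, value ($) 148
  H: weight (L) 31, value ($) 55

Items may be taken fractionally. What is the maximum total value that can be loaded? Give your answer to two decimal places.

823.06

Ratios (sorted): F 16.00, C 11.15, A 8.17, G 7.79, B 2.45, H 1.77, E 0.53, D 0.43
take F (8 @ 128); take C (13 @ 145); take A (35 @ 286); take G (19 @ 148); take B (38 @ 93); take 13/31 of H → 23.06. Capacity used 126/126.
Total value = 823.06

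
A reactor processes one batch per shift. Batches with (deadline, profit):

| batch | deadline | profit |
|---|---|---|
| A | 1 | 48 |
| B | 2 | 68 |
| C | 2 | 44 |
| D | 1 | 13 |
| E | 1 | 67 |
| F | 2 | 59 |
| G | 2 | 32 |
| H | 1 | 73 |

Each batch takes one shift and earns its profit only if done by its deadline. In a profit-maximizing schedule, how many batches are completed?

2

Sort by profit descending; place each in the latest free slot ≤ its deadline.
Profit order: H=73 B=68 E=67 F=59 A=48 C=44 G=32 D=13
Assign: H→slot 1, B→slot 2, E skipped, F skipped, A skipped, C skipped, G skipped, D skipped.
Slots: [1:H] [2:B]
2 of 8 scheduled.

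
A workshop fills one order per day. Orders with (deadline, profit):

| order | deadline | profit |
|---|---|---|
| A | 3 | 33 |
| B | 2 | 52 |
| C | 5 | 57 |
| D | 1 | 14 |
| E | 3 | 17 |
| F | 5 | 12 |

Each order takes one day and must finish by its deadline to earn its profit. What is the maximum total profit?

Sort by profit descending; place each in the latest free slot ≤ its deadline.
Profit order: C=57 B=52 A=33 E=17 D=14 F=12
Assign: C→slot 5, B→slot 2, A→slot 3, E→slot 1, D skipped, F→slot 4.
Slots: [1:E] [2:B] [3:A] [4:F] [5:C]
Profit = 17 + 52 + 33 + 12 + 57 = 171

171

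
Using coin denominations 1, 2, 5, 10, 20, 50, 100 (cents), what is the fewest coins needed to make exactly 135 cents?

4

Use the largest denomination that fits, subtract, and repeat.
135 = 1×100 + 1×20 + 1×10 + 1×5
Total coins = 1 + 1 + 1 + 1 = 4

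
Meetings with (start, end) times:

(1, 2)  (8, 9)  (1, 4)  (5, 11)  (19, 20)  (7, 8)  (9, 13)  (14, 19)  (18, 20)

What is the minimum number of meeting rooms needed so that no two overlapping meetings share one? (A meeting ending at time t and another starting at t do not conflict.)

2

starts: [1, 1, 5, 7, 8, 9, 14, 18, 19]
ends:   [2, 4, 8, 9, 11, 13, 19, 20, 20]
s1→1 s1→2  — peak 2.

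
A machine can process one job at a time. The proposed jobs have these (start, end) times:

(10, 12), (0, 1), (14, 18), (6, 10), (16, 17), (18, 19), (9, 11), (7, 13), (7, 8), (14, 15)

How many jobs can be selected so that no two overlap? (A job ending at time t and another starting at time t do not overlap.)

6

Order by finish time; keep every interval that doesn't clash with the previous kept one.
By end time: (0,1), (7,8), (6,10), (9,11), (10,12), (7,13), (14,15), (16,17), (14,18), (18,19).
Pick (0,1); next start ≥ 1 → (7,8); next start ≥ 8 → (9,11); next start ≥ 11 → (14,15); next start ≥ 15 → (16,17); next start ≥ 17 → (18,19).
Selected 6 jobs.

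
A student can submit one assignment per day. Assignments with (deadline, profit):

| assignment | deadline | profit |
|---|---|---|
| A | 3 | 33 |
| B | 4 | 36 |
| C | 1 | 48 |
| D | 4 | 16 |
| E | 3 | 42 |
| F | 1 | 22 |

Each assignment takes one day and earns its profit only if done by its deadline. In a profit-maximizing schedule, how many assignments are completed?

4

Sort by profit descending; place each in the latest free slot ≤ its deadline.
By profit: C(d1,48), E(d3,42), B(d4,36), A(d3,33), F(d1,22), D(d4,16)
C→slot 1; E→slot 3; B→slot 4; A→slot 2; F skipped; D skipped.
4 of 6 scheduled.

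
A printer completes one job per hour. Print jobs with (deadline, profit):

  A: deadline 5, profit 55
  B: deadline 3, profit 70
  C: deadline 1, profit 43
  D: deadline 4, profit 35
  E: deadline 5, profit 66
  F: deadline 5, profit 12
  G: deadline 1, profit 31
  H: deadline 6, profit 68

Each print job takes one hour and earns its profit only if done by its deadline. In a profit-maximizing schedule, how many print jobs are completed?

Profit order: B=70 H=68 E=66 A=55 C=43 D=35 G=31 F=12
Assign: B→slot 3, H→slot 6, E→slot 5, A→slot 4, C→slot 1, D→slot 2, G skipped, F skipped.
Slots: [1:C] [2:D] [3:B] [4:A] [5:E] [6:H]
6 of 8 scheduled.

6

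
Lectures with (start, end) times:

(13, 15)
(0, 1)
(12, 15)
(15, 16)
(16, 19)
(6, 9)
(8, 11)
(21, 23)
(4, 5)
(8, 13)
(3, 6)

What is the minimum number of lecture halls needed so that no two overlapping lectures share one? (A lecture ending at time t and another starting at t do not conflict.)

3

Count concurrent intervals with a sweep; the peak is the room count.
Events (time:±→running): 0:+→1 1:-→0 3:+→1 4:+→2 5:-→1 6:-→0 6:+→1 8:+→2 8:+→3 … peak 3.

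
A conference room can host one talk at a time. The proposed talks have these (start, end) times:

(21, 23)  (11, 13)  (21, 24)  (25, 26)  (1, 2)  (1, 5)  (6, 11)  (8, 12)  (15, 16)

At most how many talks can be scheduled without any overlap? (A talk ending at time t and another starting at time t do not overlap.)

Greedy by earliest finish: after sorting by end time, pick each interval compatible with the last pick.
By end time: (1,2), (1,5), (6,11), (8,12), (11,13), (15,16), (21,23), (21,24), (25,26).
Pick (1,2); next start ≥ 2 → (6,11); next start ≥ 11 → (11,13); next start ≥ 13 → (15,16); next start ≥ 16 → (21,23); next start ≥ 23 → (25,26).
Selected 6 talks.

6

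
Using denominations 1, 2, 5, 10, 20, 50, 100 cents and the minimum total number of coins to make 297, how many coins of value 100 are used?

2

Greedy: take as many of the largest coin as possible, then repeat with the remainder.
297 = 2×100 + 1×50 + 2×20 + 1×5 + 1×2
Count of 100: 2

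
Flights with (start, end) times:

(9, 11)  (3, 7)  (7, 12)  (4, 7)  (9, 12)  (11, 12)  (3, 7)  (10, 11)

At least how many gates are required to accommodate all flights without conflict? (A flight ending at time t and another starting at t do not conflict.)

The answer is the maximum number of intervals overlapping at any instant.
starts: [3, 3, 4, 7, 9, 9, 10, 11]
ends:   [7, 7, 7, 11, 11, 12, 12, 12]
s3→1 s3→2 s4→3 e7→2 e7→1 e7→0 s7→1 s9→2 s9→3 s10→4  — peak 4.

4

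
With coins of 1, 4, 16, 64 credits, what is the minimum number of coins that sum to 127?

10

127 − 1×64→63 − 3×16→15 − 3×4→3 − 3×1→0
Total coins = 1 + 3 + 3 + 3 = 10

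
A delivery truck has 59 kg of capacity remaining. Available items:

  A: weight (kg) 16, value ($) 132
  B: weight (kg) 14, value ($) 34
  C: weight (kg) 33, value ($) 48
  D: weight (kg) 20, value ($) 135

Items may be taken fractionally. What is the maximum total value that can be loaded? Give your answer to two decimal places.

Greedy by value/weight ratio, highest first.
Order: A (132/16=8.25) > D (135/20=6.75) > B (34/14=2.43) > C (48/33=1.45)
Fill: take A (16 @ 132) → take D (20 @ 135) → take B (14 @ 34) → take 9/33 of C → 13.09; 59/59 used.
Total value = 314.09

314.09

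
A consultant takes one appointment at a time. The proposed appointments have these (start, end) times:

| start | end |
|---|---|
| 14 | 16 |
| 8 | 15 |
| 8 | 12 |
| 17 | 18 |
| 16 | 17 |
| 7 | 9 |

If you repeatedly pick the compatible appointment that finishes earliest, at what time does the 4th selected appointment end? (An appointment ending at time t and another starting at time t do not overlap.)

Greedy by earliest finish: after sorting by end time, pick each interval compatible with the last pick.
By end time: (7,9), (8,12), (8,15), (14,16), (16,17), (17,18).
Pick (7,9); next start ≥ 9 → (14,16); next start ≥ 16 → (16,17); next start ≥ 17 → (17,18).
Selected: (7,9) (14,16) (16,17) (17,18)

18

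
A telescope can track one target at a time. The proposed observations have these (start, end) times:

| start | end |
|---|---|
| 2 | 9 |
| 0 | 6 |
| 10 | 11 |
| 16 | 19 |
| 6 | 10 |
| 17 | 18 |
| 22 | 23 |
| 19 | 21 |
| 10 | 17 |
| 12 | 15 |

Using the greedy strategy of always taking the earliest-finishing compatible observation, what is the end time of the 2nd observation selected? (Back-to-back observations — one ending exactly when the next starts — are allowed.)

10

Sort by end time and greedily take each interval whose start is ≥ the last chosen end.
By end time: (0,6), (2,9), (6,10), (10,11), (12,15), (10,17), (17,18), (16,19), (19,21), (22,23).
Pick (0,6); next start ≥ 6 → (6,10); next start ≥ 10 → (10,11); next start ≥ 11 → (12,15); next start ≥ 15 → (17,18); next start ≥ 18 → (19,21); next start ≥ 21 → (22,23).
Selected: (0,6) (6,10) (10,11) (12,15) (17,18) (19,21) (22,23)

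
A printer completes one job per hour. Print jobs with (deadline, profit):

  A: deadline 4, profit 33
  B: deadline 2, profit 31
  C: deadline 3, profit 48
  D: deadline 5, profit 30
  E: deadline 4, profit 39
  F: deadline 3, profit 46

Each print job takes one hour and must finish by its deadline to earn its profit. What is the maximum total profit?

196

Profit order: C=48 F=46 E=39 A=33 B=31 D=30
Assign: C→slot 3, F→slot 2, E→slot 4, A→slot 1, B skipped, D→slot 5.
Slots: [1:A] [2:F] [3:C] [4:E] [5:D]
Profit = 33 + 46 + 48 + 39 + 30 = 196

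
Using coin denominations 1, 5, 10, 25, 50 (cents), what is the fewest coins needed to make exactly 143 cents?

8

143 − 2×50→43 − 1×25→18 − 1×10→8 − 1×5→3 − 3×1→0
Total coins = 2 + 1 + 1 + 1 + 3 = 8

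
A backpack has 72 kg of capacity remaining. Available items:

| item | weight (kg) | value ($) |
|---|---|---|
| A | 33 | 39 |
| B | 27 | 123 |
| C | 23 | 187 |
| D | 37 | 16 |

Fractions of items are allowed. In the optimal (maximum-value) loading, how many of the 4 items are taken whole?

2

Sort by value per unit weight and fill in that order.
Ratios (sorted): C 8.13, B 4.56, A 1.18, D 0.43
take C (23 @ 187); take B (27 @ 123); take 22/33 of A → 26.00. Capacity used 72/72.
2 item(s) taken whole; one partial (take 22/33 of A).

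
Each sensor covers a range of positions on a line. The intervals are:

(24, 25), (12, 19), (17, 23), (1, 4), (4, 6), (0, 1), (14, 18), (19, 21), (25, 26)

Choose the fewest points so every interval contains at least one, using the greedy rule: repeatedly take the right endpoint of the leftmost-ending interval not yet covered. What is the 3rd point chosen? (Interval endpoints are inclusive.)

Sort by right endpoint; whenever an interval is uncovered, place a point at its right end.
By right end: [0,1]  [1,4]  [4,6]  [14,18]  [12,19]  [19,21]  [17,23]  [24,25]  [25,26]
[0,1] uncovered → point at 1; [4,6] uncovered → point at 6; [14,18] uncovered → point at 18; [19,21] uncovered → point at 21; [24,25] uncovered → point at 25.
Points: 1, 6, 18, 21, 25 (5 total).

18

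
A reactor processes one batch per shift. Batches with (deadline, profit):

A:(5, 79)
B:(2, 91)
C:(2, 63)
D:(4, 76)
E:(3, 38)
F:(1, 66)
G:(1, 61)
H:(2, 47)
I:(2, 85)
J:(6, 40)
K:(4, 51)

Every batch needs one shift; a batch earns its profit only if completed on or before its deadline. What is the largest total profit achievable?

Take jobs in profit order; each goes to the latest open slot no later than its deadline.
By profit: B(d2,91), I(d2,85), A(d5,79), D(d4,76), F(d1,66), C(d2,63), G(d1,61), K(d4,51), H(d2,47), J(d6,40), E(d3,38)
B→slot 2; I→slot 1; A→slot 5; D→slot 4; F skipped; C skipped; G skipped; K→slot 3; H skipped; J→slot 6; E skipped.
Profit = 85 + 91 + 51 + 76 + 79 + 40 = 422

422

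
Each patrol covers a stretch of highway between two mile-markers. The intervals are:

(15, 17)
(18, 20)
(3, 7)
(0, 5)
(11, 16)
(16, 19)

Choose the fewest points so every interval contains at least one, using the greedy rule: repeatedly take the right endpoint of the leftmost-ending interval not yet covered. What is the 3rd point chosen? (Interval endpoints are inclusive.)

20

Process intervals by earliest right end; each time one isn't hit yet, stab at its right endpoint.
Sorted: [0,5] [3,7] [11,16] [15,17] [16,19] [18,20]
{[0,5],[3,7]} hit by 5; {[11,16],[15,17],[16,19]} hit by 16; {[18,20]} hit by 20.
Points: 5, 16, 20 (3 total).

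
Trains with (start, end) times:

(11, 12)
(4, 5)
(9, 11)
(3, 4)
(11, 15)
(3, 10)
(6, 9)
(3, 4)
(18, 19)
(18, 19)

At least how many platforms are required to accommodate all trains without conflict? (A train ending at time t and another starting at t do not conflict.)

Count concurrent intervals with a sweep; the peak is the room count.
Events (time:±→running): 3:+→1 3:+→2 3:+→3 … peak 3.

3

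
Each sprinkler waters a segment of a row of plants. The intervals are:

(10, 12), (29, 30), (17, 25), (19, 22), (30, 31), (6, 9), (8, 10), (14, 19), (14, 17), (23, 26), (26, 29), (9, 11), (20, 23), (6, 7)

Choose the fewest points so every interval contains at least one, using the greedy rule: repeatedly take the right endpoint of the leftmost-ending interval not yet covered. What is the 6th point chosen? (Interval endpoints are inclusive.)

Sorted: [6,7] [6,9] [8,10] [9,11] [10,12] [14,17] [14,19] [19,22] [20,23] [17,25] [23,26] [26,29] [29,30] [30,31]
{[6,7],[6,9]} hit by 7; {[8,10],[9,11],[10,12]} hit by 10; {[14,17],[14,19]} hit by 17; {[19,22],[20,23],[17,25]} hit by 22; {[23,26],[26,29]} hit by 26; {[29,30],[30,31]} hit by 30.
Points: 7, 10, 17, 22, 26, 30 (6 total).

30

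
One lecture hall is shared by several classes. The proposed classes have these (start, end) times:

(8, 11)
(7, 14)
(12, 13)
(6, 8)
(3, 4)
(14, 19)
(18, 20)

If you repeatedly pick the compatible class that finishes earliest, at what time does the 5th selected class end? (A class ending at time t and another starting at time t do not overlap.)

19

Sorted by end: (3,4)  (6,8)  (8,11)  (12,13)  (7,14)  (14,19)  (18,20)
take (3,4); take (6,8); take (8,11); take (12,13); take (14,19).
Selected: (3,4) (6,8) (8,11) (12,13) (14,19)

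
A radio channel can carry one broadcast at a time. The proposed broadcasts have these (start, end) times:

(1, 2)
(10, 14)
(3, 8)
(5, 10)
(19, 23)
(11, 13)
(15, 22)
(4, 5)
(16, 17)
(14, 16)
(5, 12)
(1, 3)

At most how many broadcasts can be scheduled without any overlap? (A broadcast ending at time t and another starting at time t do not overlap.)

7

Order by finish time; keep every interval that doesn't clash with the previous kept one.
By end time: (1,2), (1,3), (4,5), (3,8), (5,10), (5,12), (11,13), (10,14), (14,16), (16,17), (15,22), (19,23).
Pick (1,2); next start ≥ 2 → (4,5); next start ≥ 5 → (5,10); next start ≥ 10 → (11,13); next start ≥ 13 → (14,16); next start ≥ 16 → (16,17); next start ≥ 17 → (19,23).
Selected 7 broadcasts.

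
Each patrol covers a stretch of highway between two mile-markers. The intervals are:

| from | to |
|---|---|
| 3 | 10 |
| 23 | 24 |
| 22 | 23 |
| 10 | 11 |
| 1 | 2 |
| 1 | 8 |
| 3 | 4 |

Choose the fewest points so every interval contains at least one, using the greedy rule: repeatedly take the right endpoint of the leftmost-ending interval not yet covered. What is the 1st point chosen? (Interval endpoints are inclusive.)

By right end: [1,2]  [3,4]  [1,8]  [3,10]  [10,11]  [22,23]  [23,24]
[1,2] uncovered → point at 2; [3,4] uncovered → point at 4; [10,11] uncovered → point at 11; [22,23] uncovered → point at 23.
Points: 2, 4, 11, 23 (4 total).

2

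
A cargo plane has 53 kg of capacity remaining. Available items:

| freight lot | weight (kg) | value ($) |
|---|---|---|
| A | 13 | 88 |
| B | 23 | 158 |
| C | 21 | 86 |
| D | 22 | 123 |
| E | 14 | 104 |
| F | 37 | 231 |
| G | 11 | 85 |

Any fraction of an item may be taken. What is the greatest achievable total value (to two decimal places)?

380.85

Order: G (85/11=7.73) > E (104/14=7.43) > B (158/23=6.87) > A (88/13=6.77) > F (231/37=6.24) > D (123/22=5.59) > C (86/21=4.10)
Fill: take G (11 @ 85) → take E (14 @ 104) → take B (23 @ 158) → take 5/13 of A → 33.85; 53/53 used.
Total value = 380.85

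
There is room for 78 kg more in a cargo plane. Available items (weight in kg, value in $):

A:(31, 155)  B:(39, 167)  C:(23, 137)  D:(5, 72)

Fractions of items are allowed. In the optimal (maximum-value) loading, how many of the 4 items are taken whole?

3

Greedy by value/weight ratio, highest first.
Order: D (72/5=14.40) > C (137/23=5.96) > A (155/31=5.00) > B (167/39=4.28)
Fill: take D (5 @ 72) → take C (23 @ 137) → take A (31 @ 155) → take 19/39 of B → 81.36; 78/78 used.
3 item(s) taken whole; one partial (take 19/39 of B).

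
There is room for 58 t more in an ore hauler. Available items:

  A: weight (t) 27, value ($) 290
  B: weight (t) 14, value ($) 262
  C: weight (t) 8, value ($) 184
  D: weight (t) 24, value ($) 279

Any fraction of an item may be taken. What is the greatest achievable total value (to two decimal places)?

853.89

Greedy by value/weight ratio, highest first.
Order: C (184/8=23.00) > B (262/14=18.71) > D (279/24=11.62) > A (290/27=10.74)
Fill: take C (8 @ 184) → take B (14 @ 262) → take D (24 @ 279) → take 12/27 of A → 128.89; 58/58 used.
Total value = 853.89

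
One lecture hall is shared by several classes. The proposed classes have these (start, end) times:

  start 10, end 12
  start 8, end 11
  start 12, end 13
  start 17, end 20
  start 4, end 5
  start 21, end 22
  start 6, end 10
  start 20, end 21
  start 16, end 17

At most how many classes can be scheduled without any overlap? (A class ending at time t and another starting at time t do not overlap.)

By end time: (4,5), (6,10), (8,11), (10,12), (12,13), (16,17), (17,20), (20,21), (21,22).
Pick (4,5); next start ≥ 5 → (6,10); next start ≥ 10 → (10,12); next start ≥ 12 → (12,13); next start ≥ 13 → (16,17); next start ≥ 17 → (17,20); next start ≥ 20 → (20,21); next start ≥ 21 → (21,22).
Selected 8 classes.

8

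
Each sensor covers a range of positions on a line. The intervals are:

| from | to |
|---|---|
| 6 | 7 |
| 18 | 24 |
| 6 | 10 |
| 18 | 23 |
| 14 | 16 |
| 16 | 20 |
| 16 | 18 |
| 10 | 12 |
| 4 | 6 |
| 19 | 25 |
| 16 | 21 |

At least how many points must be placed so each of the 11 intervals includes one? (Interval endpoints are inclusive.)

Process intervals by earliest right end; each time one isn't hit yet, stab at its right endpoint.
By right end: [4,6]  [6,7]  [6,10]  [10,12]  [14,16]  [16,18]  [16,20]  [16,21]  [18,23]  [18,24]  [19,25]
[4,6] uncovered → point at 6; [10,12] uncovered → point at 12; [14,16] uncovered → point at 16; [18,23] uncovered → point at 23.
Points: 6, 12, 16, 23 (4 total).

4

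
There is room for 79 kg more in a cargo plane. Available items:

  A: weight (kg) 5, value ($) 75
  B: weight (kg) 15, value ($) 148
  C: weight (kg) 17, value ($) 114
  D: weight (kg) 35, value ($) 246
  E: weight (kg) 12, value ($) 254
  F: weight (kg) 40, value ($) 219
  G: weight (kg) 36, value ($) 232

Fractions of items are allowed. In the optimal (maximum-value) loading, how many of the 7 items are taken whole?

4

Sort by value per unit weight and fill in that order.
Order: E (254/12=21.17) > A (75/5=15.00) > B (148/15=9.87) > D (246/35=7.03) > C (114/17=6.71) > G (232/36=6.44) > F (219/40=5.47)
Fill: take E (12 @ 254) → take A (5 @ 75) → take B (15 @ 148) → take D (35 @ 246) → take 12/17 of C → 80.47; 79/79 used.
4 item(s) taken whole; one partial (take 12/17 of C).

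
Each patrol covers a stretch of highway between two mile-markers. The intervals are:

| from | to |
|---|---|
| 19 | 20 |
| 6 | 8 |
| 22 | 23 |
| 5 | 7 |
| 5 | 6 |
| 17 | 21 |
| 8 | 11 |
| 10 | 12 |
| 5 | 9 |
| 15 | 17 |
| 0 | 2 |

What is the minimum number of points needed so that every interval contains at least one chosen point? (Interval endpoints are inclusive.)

Sorted: [0,2] [5,6] [5,7] [6,8] [5,9] [8,11] [10,12] [15,17] [19,20] [17,21] [22,23]
{[0,2]} hit by 2; {[5,6],[5,7],[6,8],[5,9]} hit by 6; {[8,11],[10,12]} hit by 11; {[15,17]} hit by 17; {[19,20],[17,21]} hit by 20; {[22,23]} hit by 23.
Points: 2, 6, 11, 17, 20, 23 (6 total).

6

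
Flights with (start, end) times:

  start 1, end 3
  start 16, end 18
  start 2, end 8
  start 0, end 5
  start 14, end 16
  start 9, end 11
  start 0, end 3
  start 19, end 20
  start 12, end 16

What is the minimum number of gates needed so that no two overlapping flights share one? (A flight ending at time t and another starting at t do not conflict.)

Count concurrent intervals with a sweep; the peak is the room count.
starts: [0, 0, 1, 2, 9, 12, 14, 16, 19]
ends:   [3, 3, 5, 8, 11, 16, 16, 18, 20]
s0→1 s0→2 s1→3 s2→4  — peak 4.

4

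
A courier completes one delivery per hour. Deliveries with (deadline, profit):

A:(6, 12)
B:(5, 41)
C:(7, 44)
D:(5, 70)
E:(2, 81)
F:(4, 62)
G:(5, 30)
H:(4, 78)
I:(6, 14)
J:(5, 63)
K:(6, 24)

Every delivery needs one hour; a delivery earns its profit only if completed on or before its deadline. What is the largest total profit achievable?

422

Take jobs in profit order; each goes to the latest open slot no later than its deadline.
Profit order: E=81 H=78 D=70 J=63 F=62 C=44 B=41 G=30 K=24 I=14 A=12
Assign: E→slot 2, H→slot 4, D→slot 5, J→slot 3, F→slot 1, C→slot 7, B skipped, G skipped, K→slot 6, I skipped, A skipped.
Slots: [1:F] [2:E] [3:J] [4:H] [5:D] [6:K] [7:C]
Profit = 62 + 81 + 63 + 78 + 70 + 24 + 44 = 422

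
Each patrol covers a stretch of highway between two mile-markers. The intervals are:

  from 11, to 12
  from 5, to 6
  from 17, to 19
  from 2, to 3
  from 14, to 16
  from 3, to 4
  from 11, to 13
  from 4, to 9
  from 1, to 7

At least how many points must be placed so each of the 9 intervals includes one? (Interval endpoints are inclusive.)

5

Process intervals by earliest right end; each time one isn't hit yet, stab at its right endpoint.
Sorted: [2,3] [3,4] [5,6] [1,7] [4,9] [11,12] [11,13] [14,16] [17,19]
{[2,3],[3,4]} hit by 3; {[5,6],[1,7],[4,9]} hit by 6; {[11,12],[11,13]} hit by 12; {[14,16]} hit by 16; {[17,19]} hit by 19.
Points: 3, 6, 12, 16, 19 (5 total).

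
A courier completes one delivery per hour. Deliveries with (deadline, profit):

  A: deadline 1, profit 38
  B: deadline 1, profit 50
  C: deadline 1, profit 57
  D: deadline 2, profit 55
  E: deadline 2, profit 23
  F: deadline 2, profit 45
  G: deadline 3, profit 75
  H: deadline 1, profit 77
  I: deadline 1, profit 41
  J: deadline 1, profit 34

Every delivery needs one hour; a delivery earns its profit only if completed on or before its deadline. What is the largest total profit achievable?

Profit order: H=77 G=75 C=57 D=55 B=50 F=45 I=41 A=38 J=34 E=23
Assign: H→slot 1, G→slot 3, C skipped, D→slot 2, B skipped, F skipped, I skipped, A skipped, J skipped, E skipped.
Slots: [1:H] [2:D] [3:G]
Profit = 77 + 55 + 75 = 207

207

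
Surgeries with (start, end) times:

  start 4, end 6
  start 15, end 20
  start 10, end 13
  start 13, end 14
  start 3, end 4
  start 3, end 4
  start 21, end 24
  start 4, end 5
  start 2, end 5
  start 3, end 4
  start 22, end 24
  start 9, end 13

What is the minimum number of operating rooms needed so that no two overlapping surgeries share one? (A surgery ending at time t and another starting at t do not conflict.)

The answer is the maximum number of intervals overlapping at any instant.
Events (time:±→running): 2:+→1 3:+→2 3:+→3 3:+→4 … peak 4.

4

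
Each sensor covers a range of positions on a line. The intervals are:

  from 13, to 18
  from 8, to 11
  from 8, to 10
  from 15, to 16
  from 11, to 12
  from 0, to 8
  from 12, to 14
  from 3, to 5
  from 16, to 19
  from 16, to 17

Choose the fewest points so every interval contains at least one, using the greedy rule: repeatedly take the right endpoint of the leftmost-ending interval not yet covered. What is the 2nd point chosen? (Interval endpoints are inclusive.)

10

Sort by right endpoint; whenever an interval is uncovered, place a point at its right end.
By right end: [3,5]  [0,8]  [8,10]  [8,11]  [11,12]  [12,14]  [15,16]  [16,17]  [13,18]  [16,19]
[3,5] uncovered → point at 5; [8,10] uncovered → point at 10; [11,12] uncovered → point at 12; [15,16] uncovered → point at 16.
Points: 5, 10, 12, 16 (4 total).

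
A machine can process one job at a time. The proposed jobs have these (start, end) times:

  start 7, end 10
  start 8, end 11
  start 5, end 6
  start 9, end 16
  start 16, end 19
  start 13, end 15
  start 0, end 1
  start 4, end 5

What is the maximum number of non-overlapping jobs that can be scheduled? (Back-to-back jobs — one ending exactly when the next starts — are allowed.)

6

By end time: (0,1), (4,5), (5,6), (7,10), (8,11), (13,15), (9,16), (16,19).
Pick (0,1); next start ≥ 1 → (4,5); next start ≥ 5 → (5,6); next start ≥ 6 → (7,10); next start ≥ 10 → (13,15); next start ≥ 15 → (16,19).
Selected 6 jobs.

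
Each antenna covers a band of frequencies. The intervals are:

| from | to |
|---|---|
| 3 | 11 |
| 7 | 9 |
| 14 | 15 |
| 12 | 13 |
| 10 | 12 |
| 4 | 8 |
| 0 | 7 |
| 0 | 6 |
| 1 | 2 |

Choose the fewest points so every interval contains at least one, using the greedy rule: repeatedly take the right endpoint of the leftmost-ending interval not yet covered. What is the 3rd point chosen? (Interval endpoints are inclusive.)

12

Process intervals by earliest right end; each time one isn't hit yet, stab at its right endpoint.
Sorted: [1,2] [0,6] [0,7] [4,8] [7,9] [3,11] [10,12] [12,13] [14,15]
{[1,2],[0,6],[0,7]} hit by 2; {[4,8],[7,9],[3,11]} hit by 8; {[10,12],[12,13]} hit by 12; {[14,15]} hit by 15.
Points: 2, 8, 12, 15 (4 total).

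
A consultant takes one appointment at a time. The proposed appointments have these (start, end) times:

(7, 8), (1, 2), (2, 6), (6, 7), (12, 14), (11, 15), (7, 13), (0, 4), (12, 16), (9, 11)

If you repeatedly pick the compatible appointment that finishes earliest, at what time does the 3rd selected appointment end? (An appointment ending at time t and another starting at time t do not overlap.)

7

By end time: (1,2), (0,4), (2,6), (6,7), (7,8), (9,11), (7,13), (12,14), (11,15), (12,16).
Pick (1,2); next start ≥ 2 → (2,6); next start ≥ 6 → (6,7); next start ≥ 7 → (7,8); next start ≥ 8 → (9,11); next start ≥ 11 → (12,14).
Selected: (1,2) (2,6) (6,7) (7,8) (9,11) (12,14)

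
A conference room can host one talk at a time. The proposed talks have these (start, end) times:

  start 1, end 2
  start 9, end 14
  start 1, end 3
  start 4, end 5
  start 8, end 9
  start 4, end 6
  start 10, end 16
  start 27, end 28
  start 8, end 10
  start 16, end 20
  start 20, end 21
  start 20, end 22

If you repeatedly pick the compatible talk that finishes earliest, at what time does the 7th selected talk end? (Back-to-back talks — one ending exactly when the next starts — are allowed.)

Greedy by earliest finish: after sorting by end time, pick each interval compatible with the last pick.
Sorted by end: (1,2)  (1,3)  (4,5)  (4,6)  (8,9)  (8,10)  (9,14)  (10,16)  (16,20)  (20,21)  (20,22)  (27,28)
take (1,2); skip (1,3); take (4,5); skip (4,6); take (8,9); skip (8,10); take (9,14); take (16,20); take (20,21); take (27,28).
Selected: (1,2) (4,5) (8,9) (9,14) (16,20) (20,21) (27,28)

28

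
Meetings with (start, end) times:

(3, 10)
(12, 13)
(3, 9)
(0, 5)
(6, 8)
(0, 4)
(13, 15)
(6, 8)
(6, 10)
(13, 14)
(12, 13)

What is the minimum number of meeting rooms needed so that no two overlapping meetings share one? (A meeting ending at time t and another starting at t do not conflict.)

5

The answer is the maximum number of intervals overlapping at any instant.
Events (time:±→running): 0:+→1 0:+→2 3:+→3 3:+→4 4:-→3 5:-→2 6:+→3 6:+→4 6:+→5 … peak 5.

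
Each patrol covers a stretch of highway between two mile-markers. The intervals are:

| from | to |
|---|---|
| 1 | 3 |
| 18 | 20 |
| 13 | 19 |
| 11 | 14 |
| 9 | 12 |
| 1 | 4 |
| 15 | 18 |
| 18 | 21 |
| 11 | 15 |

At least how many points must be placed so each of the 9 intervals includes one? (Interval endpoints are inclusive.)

3

Sort by right endpoint; whenever an interval is uncovered, place a point at its right end.
By right end: [1,3]  [1,4]  [9,12]  [11,14]  [11,15]  [15,18]  [13,19]  [18,20]  [18,21]
[1,3] uncovered → point at 3; [9,12] uncovered → point at 12; [15,18] uncovered → point at 18.
Points: 3, 12, 18 (3 total).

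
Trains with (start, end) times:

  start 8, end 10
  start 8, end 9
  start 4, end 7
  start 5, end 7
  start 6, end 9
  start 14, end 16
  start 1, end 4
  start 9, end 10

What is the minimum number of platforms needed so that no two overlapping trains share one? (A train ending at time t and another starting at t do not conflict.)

Count concurrent intervals with a sweep; the peak is the room count.
starts: [1, 4, 5, 6, 8, 8, 9, 14]
ends:   [4, 7, 7, 9, 9, 10, 10, 16]
s1→1 e4→0 s4→1 s5→2 s6→3  — peak 3.

3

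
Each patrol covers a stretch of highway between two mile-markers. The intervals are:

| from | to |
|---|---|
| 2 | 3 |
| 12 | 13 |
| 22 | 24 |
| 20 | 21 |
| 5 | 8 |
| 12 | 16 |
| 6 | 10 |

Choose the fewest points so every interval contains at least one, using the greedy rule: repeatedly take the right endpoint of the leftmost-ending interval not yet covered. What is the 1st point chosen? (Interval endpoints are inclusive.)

3

Sorted: [2,3] [5,8] [6,10] [12,13] [12,16] [20,21] [22,24]
{[2,3]} hit by 3; {[5,8],[6,10]} hit by 8; {[12,13],[12,16]} hit by 13; {[20,21]} hit by 21; {[22,24]} hit by 24.
Points: 3, 8, 13, 21, 24 (5 total).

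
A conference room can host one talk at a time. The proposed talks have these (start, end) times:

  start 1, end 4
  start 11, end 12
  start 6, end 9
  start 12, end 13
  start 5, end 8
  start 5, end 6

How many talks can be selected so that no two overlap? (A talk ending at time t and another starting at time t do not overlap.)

5

Sorted by end: (1,4)  (5,6)  (5,8)  (6,9)  (11,12)  (12,13)
take (1,4); take (5,6); take (6,9); take (11,12); take (12,13).
Selected 5 talks.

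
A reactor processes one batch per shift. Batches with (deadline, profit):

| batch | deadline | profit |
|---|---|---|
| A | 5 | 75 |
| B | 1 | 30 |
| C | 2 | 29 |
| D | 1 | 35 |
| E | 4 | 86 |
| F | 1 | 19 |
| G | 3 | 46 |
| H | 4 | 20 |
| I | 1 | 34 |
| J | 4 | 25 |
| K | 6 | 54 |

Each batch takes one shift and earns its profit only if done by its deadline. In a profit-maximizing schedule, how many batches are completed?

6

Take jobs in profit order; each goes to the latest open slot no later than its deadline.
Profit order: E=86 A=75 K=54 G=46 D=35 I=34 B=30 C=29 J=25 H=20 F=19
Assign: E→slot 4, A→slot 5, K→slot 6, G→slot 3, D→slot 1, I skipped, B skipped, C→slot 2, J skipped, H skipped, F skipped.
Slots: [1:D] [2:C] [3:G] [4:E] [5:A] [6:K]
6 of 11 scheduled.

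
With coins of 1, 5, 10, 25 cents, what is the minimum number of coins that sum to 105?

Use the largest denomination that fits, subtract, and repeat.
105 = 4×25 + 1×5
Total coins = 4 + 1 = 5

5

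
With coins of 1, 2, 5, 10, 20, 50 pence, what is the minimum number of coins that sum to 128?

Greedy: take as many of the largest coin as possible, then repeat with the remainder.
128 = 2×50 + 1×20 + 1×5 + 1×2 + 1×1
Total coins = 2 + 1 + 1 + 1 + 1 = 6

6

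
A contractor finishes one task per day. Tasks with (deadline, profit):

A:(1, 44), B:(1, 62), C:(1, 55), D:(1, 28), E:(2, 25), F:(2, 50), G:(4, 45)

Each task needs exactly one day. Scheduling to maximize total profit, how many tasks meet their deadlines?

Take jobs in profit order; each goes to the latest open slot no later than its deadline.
By profit: B(d1,62), C(d1,55), F(d2,50), G(d4,45), A(d1,44), D(d1,28), E(d2,25)
B→slot 1; C skipped; F→slot 2; G→slot 4; A skipped; D skipped; E skipped.
3 of 7 scheduled.

3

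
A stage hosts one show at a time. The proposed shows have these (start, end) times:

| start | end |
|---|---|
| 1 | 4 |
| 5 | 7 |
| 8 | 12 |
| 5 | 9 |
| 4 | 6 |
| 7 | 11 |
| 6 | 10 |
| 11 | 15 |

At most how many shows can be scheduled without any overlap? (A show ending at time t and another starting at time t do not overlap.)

Sorted by end: (1,4)  (4,6)  (5,7)  (5,9)  (6,10)  (7,11)  (8,12)  (11,15)
take (1,4); take (4,6); take (6,10); skip (7,11); skip (8,12); take (11,15).
Selected 4 shows.

4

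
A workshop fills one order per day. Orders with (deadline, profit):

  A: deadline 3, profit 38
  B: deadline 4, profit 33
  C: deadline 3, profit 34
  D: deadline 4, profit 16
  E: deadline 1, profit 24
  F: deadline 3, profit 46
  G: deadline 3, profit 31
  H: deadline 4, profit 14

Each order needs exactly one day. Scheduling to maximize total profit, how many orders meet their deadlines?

4

By profit: F(d3,46), A(d3,38), C(d3,34), B(d4,33), G(d3,31), E(d1,24), D(d4,16), H(d4,14)
F→slot 3; A→slot 2; C→slot 1; B→slot 4; G skipped; E skipped; D skipped; H skipped.
4 of 8 scheduled.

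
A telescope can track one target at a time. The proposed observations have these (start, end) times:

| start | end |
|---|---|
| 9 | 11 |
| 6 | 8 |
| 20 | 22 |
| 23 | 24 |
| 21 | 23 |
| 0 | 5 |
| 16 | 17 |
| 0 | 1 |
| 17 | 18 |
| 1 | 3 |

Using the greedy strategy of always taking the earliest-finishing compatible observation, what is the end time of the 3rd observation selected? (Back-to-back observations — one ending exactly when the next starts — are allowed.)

Order by finish time; keep every interval that doesn't clash with the previous kept one.
Sorted by end: (0,1)  (1,3)  (0,5)  (6,8)  (9,11)  (16,17)  (17,18)  (20,22)  (21,23)  (23,24)
take (0,1); take (1,3); take (6,8); take (9,11); take (16,17); take (17,18); take (20,22); take (23,24).
Selected: (0,1) (1,3) (6,8) (9,11) (16,17) (17,18) (20,22) (23,24)

8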